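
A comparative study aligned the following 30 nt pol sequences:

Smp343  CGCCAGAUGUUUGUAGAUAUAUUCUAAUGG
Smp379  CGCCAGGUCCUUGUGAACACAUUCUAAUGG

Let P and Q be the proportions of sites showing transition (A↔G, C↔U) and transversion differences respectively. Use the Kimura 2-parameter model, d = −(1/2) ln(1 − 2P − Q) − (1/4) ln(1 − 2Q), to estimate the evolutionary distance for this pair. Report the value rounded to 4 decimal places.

0.3012

The sequences differ at positions 7 (A/G, transition), 9 (G/C, transversion), 10 (U/C, transition), 15 (A/G, transition), 16 (G/A, transition), 18 (U/C, transition), 20 (U/C, transition).
Of the 7 differences, 6 transitions and 1 transversion over 30 sites: P = 6/30 = 0.200000, Q = 1/30 = 0.033333.
d = −0.5·ln(0.566667) − 0.25·ln(0.933334) = −0.5·(-0.567983) − 0.25·(-0.068992) = 0.3012.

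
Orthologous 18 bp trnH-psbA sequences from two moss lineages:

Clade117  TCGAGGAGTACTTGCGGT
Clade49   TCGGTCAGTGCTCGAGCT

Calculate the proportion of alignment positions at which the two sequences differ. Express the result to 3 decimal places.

Differing sites — 4:A/G; 5:G/T; 6:G/C; 10:A/G; 13:T/C; 15:C/A; 17:G/C.
There are 7 differences over 18 sites, so p = 7/18 = 0.389.

0.389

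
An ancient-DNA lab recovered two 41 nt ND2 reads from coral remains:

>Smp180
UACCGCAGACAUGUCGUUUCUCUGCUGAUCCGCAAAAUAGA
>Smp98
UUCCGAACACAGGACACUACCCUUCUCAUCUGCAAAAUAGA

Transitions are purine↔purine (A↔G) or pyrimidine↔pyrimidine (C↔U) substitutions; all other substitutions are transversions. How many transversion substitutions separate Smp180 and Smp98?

The sequences differ at positions 2 (A/U, transversion), 6 (C/A, transversion), 8 (G/C, transversion), 12 (U/G, transversion), 14 (U/A, transversion), 16 (G/A, transition), 17 (U/C, transition), 19 (U/A, transversion), 21 (U/C, transition), 24 (G/U, transversion), 27 (G/C, transversion), 31 (C/U, transition).
Of the 12 differences, 4 transitions and 8 transversions, so the answer is 8.

8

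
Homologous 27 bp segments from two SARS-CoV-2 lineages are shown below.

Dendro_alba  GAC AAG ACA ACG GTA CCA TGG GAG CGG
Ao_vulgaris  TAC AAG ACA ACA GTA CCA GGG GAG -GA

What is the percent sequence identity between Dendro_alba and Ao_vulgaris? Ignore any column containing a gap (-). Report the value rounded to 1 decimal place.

Excluding the 1 gap column leaves 26 comparable sites.
The sequences differ at positions 1 (G/T), 12 (G/A), 19 (T/G), 27 (G/A).
22 of the 26 comparable sites match, so the percent identity is 22/26 × 100 = 84.6%.

84.6%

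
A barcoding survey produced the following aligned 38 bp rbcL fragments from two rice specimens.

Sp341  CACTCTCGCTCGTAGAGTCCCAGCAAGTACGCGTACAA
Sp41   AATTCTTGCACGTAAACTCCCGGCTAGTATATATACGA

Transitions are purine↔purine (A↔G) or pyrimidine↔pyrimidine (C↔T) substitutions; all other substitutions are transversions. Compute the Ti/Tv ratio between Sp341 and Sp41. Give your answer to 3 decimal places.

2.250

Differing sites — 1:C/A (Tv); 3:C/T (Ti); 7:C/T (Ti); 10:T/A (Tv); 15:G/A (Ti); 17:G/C (Tv); 22:A/G (Ti); 25:A/T (Tv); 30:C/T (Ti); 31:G/A (Ti); 32:C/T (Ti); 33:G/A (Ti); 37:A/G (Ti).
Of the 13 differences, 9 transitions and 4 transversions, so Ti/Tv = 9/4 = 2.250.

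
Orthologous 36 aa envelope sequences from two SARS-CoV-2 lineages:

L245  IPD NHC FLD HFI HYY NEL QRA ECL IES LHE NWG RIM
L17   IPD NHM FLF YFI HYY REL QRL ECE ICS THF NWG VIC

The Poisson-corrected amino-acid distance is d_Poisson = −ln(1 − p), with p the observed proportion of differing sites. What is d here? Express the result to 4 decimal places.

0.3646

The sequences differ at positions 6 (C/M), 9 (D/F), 10 (H/Y), 16 (N/R), 21 (A/L), 24 (L/E), 26 (E/C), 28 (L/T), 30 (E/F), 34 (R/V), 36 (M/C).
p = 11/36 = 0.305556.
d = −ln(1 − 0.305556) = −ln(0.694444) = 0.3646.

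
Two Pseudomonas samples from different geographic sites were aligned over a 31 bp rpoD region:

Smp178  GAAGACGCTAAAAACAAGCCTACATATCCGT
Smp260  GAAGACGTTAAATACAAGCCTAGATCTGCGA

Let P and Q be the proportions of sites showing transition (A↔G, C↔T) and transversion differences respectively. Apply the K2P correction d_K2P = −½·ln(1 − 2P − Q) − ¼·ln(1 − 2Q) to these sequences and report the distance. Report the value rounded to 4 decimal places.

0.2253

Mismatches occur at site 8 (C↔T, transition), site 13 (A↔T, transversion), site 23 (C↔G, transversion), site 26 (A↔C, transversion), site 28 (C↔G, transversion), site 31 (T↔A, transversion).
Of the 6 differences, 1 transition and 5 transversions over 31 sites: P = 1/31 = 0.032258, Q = 5/31 = 0.161290.
d = −0.5·ln(0.774194) − 0.25·ln(0.677420) = −0.5·(-0.255933) − 0.25·(-0.389464) = 0.2253.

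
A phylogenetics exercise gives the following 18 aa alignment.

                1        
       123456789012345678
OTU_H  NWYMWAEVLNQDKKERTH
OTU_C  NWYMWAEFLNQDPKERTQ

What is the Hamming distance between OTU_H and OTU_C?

Differing sites — 8:V/F; 13:K/P; 18:H/Q.
That gives 3 mismatches out of 18 aligned sites, so the Hamming distance is 3.

3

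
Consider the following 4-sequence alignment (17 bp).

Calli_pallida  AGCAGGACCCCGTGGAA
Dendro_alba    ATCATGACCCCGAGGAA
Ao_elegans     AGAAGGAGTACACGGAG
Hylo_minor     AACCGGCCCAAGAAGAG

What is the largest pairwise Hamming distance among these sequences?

Pairwise Hamming distances:
  Calli_pallida vs Dendro_alba: 3
  Calli_pallida vs Ao_elegans: 7
  Calli_pallida vs Hylo_minor: 8
  Dendro_alba vs Ao_elegans: 9
  Dendro_alba vs Hylo_minor: 8
  Ao_elegans vs Hylo_minor: 10
The largest is 10, between Ao_elegans and Hylo_minor.

10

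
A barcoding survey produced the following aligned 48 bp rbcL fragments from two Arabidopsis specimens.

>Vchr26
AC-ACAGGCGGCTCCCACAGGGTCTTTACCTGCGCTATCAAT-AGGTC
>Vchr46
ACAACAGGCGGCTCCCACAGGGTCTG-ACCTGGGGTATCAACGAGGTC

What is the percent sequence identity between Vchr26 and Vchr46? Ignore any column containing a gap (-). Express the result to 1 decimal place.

91.1%

Excluding the 3 gap columns leaves 45 comparable sites.
Differing sites — 26:T/G; 33:C/G; 35:C/G; 42:T/C.
41 of the 45 comparable sites match, so the percent identity is 41/45 × 100 = 91.1%.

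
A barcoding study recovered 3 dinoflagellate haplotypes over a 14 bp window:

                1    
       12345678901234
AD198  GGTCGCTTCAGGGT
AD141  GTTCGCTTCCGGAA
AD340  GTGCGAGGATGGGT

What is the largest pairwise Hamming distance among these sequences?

8

Pairwise Hamming distances:
  AD198 vs AD141: 4
  AD198 vs AD340: 7
  AD141 vs AD340: 8
The largest is 8, between AD141 and AD340.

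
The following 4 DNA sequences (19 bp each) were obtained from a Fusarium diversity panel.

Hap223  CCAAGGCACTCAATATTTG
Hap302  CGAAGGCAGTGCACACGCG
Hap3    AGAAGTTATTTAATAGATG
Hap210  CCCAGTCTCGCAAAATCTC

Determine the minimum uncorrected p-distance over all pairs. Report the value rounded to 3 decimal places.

0.368

Pairwise Hamming distances:
  Hap223 vs Hap302: 8
  Hap223 vs Hap3: 8
  Hap223 vs Hap210: 7
  Hap302 vs Hap3: 10
  Hap302 vs Hap210: 13
  Hap3 vs Hap210: 12
The smallest is 7 mismatches, between Hap223 and Hap210; p = 7/19 = 0.368.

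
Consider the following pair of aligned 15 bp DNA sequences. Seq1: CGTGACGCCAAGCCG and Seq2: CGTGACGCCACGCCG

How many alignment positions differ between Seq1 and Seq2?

1

The sequences differ at position 11 (A/C).
That gives 1 mismatch out of 15 aligned sites, so the Hamming distance is 1.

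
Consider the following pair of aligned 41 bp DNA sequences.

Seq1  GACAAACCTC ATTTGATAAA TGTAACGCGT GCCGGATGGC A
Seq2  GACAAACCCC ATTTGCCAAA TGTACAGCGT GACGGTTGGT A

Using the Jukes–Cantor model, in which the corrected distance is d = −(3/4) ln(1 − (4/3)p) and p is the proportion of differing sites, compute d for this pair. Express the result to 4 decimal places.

0.2260

Differing sites — 9:T/C; 16:A/C; 17:T/C; 25:A/C; 26:C/A; 32:C/A; 36:A/T; 40:C/T.
p = 8/41 = 0.195122.
d = −0.75 · ln(1 − (4/3)·0.195122) = −0.75 · ln(0.739837) = −0.75 · (-0.301325) = 0.2260.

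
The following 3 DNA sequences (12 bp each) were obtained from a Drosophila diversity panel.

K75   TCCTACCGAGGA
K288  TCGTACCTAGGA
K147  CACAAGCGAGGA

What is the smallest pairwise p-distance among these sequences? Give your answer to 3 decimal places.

Pairwise Hamming distances:
  K75 vs K288: 2
  K75 vs K147: 4
  K288 vs K147: 6
The smallest is 2 mismatches, between K75 and K288; p = 2/12 = 0.167.

0.167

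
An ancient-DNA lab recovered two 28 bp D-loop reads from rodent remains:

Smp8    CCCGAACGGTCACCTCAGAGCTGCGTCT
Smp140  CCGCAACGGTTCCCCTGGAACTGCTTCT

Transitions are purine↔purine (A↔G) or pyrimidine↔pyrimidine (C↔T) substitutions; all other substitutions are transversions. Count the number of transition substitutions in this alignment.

5

The sequences differ at positions 3 (C/G, transversion), 4 (G/C, transversion), 11 (C/T, transition), 12 (A/C, transversion), 15 (T/C, transition), 16 (C/T, transition), 17 (A/G, transition), 20 (G/A, transition), 25 (G/T, transversion).
Of the 9 differences, 5 transitions and 4 transversions, so the answer is 5.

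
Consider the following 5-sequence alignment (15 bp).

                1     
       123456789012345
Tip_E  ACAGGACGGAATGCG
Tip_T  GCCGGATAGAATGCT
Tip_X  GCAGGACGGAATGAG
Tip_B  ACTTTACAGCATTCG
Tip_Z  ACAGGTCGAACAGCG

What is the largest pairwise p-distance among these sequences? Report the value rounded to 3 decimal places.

0.667

Pairwise Hamming distances:
  Tip_E vs Tip_T: 5
  Tip_E vs Tip_X: 2
  Tip_E vs Tip_B: 6
  Tip_E vs Tip_Z: 4
  Tip_T vs Tip_X: 5
  Tip_T vs Tip_B: 8
  Tip_T vs Tip_Z: 9
  Tip_X vs Tip_B: 8
  Tip_X vs Tip_Z: 6
  Tip_B vs Tip_Z: 10
The largest is 10 mismatches, between Tip_B and Tip_Z; p = 10/15 = 0.667.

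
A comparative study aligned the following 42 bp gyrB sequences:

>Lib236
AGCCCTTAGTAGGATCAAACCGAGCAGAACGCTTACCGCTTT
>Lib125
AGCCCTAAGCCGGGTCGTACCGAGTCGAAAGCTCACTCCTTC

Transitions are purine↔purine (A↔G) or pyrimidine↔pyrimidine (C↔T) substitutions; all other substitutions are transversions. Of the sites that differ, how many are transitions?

7

The sequences differ at positions 7 (T/A, transversion), 10 (T/C, transition), 11 (A/C, transversion), 14 (A/G, transition), 17 (A/G, transition), 18 (A/T, transversion), 25 (C/T, transition), 26 (A/C, transversion), 30 (C/A, transversion), 34 (T/C, transition), 37 (C/T, transition), 38 (G/C, transversion), 42 (T/C, transition).
Of the 13 differences, 7 transitions and 6 transversions, so the answer is 7.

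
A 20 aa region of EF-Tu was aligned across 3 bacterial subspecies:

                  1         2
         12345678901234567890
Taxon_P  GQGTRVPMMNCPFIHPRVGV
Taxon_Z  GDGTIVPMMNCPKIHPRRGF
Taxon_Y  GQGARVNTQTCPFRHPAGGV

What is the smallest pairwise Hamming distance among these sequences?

Pairwise Hamming distances:
  Taxon_P vs Taxon_Z: 5
  Taxon_P vs Taxon_Y: 8
  Taxon_Z vs Taxon_Y: 12
The smallest is 5, between Taxon_P and Taxon_Z.

5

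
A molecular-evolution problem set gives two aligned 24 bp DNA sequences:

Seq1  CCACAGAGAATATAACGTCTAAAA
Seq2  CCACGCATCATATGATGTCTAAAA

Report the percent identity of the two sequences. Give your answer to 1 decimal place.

Differing sites — 5:A/G; 6:G/C; 8:G/T; 9:A/C; 14:A/G; 16:C/T.
18 of the 24 sites match, so the percent identity is 18/24 × 100 = 75.0%.

75.0%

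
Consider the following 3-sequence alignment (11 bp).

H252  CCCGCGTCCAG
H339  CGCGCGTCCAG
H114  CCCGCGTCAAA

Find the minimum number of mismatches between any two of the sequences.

Pairwise Hamming distances:
  H252 vs H339: 1
  H252 vs H114: 2
  H339 vs H114: 3
The smallest is 1, between H252 and H339.

1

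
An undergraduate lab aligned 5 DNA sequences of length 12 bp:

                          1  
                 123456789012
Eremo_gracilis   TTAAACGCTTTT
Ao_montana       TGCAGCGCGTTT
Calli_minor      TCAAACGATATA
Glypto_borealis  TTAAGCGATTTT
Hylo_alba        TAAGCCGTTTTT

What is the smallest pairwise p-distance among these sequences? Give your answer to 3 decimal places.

0.167

Pairwise Hamming distances:
  Eremo_gracilis vs Ao_montana: 4
  Eremo_gracilis vs Calli_minor: 4
  Eremo_gracilis vs Glypto_borealis: 2
  Eremo_gracilis vs Hylo_alba: 4
  Ao_montana vs Calli_minor: 7
  Ao_montana vs Glypto_borealis: 4
  Ao_montana vs Hylo_alba: 6
  Calli_minor vs Glypto_borealis: 4
  Calli_minor vs Hylo_alba: 6
  Glypto_borealis vs Hylo_alba: 4
The smallest is 2 mismatches, between Eremo_gracilis and Glypto_borealis; p = 2/12 = 0.167.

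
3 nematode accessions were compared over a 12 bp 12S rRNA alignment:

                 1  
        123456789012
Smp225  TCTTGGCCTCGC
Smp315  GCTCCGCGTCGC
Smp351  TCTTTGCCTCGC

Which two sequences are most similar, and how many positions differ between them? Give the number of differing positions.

Pairwise Hamming distances:
  Smp225 vs Smp315: 4
  Smp225 vs Smp351: 1
  Smp315 vs Smp351: 4
The smallest is 1, between Smp225 and Smp351.

1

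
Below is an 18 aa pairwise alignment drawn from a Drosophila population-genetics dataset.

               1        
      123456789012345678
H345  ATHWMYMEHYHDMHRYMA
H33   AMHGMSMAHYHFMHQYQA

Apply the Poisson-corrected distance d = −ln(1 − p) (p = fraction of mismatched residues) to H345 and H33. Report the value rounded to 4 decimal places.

Mismatches occur at site 2 (T↔M), site 4 (W↔G), site 6 (Y↔S), site 8 (E↔A), site 12 (D↔F), site 15 (R↔Q), site 17 (M↔Q).
p = 7/18 = 0.388889.
d = −ln(1 − 0.388889) = −ln(0.611111) = 0.4925.

0.4925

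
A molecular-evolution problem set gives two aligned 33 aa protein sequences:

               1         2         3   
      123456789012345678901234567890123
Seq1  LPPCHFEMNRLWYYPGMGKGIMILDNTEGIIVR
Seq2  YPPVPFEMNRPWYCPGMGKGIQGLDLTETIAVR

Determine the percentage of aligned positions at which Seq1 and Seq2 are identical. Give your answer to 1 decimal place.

69.7%

The sequences differ at positions 1 (L/Y), 4 (C/V), 5 (H/P), 11 (L/P), 14 (Y/C), 22 (M/Q), 23 (I/G), 26 (N/L), 29 (G/T), 31 (I/A).
23 of the 33 sites match, so the percent identity is 23/33 × 100 = 69.7%.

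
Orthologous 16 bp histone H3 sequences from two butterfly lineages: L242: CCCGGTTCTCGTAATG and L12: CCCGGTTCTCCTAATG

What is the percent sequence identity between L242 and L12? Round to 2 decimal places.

93.75%

The sequences differ at position 11 (G/C).
15 of the 16 sites match, so the percent identity is 15/16 × 100 = 93.75%.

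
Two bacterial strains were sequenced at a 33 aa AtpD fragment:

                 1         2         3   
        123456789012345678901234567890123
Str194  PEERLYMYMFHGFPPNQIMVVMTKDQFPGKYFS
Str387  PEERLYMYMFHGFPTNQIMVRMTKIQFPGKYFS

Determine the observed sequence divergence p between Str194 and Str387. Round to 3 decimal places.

Differing sites — 15:P/T; 21:V/R; 25:D/I.
There are 3 differences over 33 sites, so p = 3/33 = 0.091.

0.091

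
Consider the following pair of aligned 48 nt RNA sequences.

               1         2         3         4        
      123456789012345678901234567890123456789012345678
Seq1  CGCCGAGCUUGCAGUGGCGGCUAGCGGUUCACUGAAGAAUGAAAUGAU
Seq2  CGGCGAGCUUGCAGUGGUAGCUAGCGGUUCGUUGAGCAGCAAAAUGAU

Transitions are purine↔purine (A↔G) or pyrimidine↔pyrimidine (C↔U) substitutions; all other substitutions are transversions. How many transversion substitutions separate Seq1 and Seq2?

The sequences differ at positions 3 (C/G, transversion), 18 (C/U, transition), 19 (G/A, transition), 31 (A/G, transition), 32 (C/U, transition), 36 (A/G, transition), 37 (G/C, transversion), 39 (A/G, transition), 40 (U/C, transition), 41 (G/A, transition).
Of the 10 differences, 8 transitions and 2 transversions, so the answer is 2.

2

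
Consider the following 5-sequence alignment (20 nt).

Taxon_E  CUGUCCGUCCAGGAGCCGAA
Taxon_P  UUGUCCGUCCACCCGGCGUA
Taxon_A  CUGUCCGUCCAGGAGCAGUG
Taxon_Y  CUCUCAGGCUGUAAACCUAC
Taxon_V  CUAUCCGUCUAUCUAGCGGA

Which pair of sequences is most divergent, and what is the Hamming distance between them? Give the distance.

Pairwise Hamming distances:
  Taxon_E vs Taxon_P: 6
  Taxon_E vs Taxon_A: 3
  Taxon_E vs Taxon_Y: 10
  Taxon_E vs Taxon_V: 8
  Taxon_P vs Taxon_A: 7
  Taxon_P vs Taxon_Y: 14
  Taxon_P vs Taxon_V: 7
  Taxon_A vs Taxon_Y: 12
  Taxon_A vs Taxon_V: 10
  Taxon_Y vs Taxon_V: 10
The largest is 14, between Taxon_P and Taxon_Y.

14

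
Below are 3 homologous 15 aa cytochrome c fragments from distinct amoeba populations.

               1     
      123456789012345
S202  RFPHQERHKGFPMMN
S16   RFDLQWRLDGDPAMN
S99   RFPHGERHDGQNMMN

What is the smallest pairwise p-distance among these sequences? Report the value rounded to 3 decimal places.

Pairwise Hamming distances:
  S202 vs S16: 7
  S202 vs S99: 4
  S16 vs S99: 8
The smallest is 4 mismatches, between S202 and S99; p = 4/15 = 0.267.

0.267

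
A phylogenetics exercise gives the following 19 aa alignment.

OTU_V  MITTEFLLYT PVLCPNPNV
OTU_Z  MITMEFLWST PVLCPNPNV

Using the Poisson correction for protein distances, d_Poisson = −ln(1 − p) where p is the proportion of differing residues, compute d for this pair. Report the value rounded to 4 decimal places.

Differing sites — 4:T/M; 8:L/W; 9:Y/S.
p = 3/19 = 0.157895.
d = −ln(1 − 0.157895) = −ln(0.842105) = 0.1719.

0.1719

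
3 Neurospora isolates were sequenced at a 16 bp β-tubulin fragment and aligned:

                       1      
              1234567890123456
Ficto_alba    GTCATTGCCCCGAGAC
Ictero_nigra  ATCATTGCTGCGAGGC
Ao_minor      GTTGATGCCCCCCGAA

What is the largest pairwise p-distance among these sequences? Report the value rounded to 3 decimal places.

Pairwise Hamming distances:
  Ficto_alba vs Ictero_nigra: 4
  Ficto_alba vs Ao_minor: 6
  Ictero_nigra vs Ao_minor: 10
The largest is 10 mismatches, between Ictero_nigra and Ao_minor; p = 10/16 = 0.625.

0.625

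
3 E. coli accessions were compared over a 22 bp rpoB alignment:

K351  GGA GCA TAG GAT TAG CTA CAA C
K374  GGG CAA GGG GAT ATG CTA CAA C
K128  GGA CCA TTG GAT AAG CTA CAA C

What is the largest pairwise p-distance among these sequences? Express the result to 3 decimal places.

0.318

Pairwise Hamming distances:
  K351 vs K374: 7
  K351 vs K128: 3
  K374 vs K128: 5
The largest is 7 mismatches, between K351 and K374; p = 7/22 = 0.318.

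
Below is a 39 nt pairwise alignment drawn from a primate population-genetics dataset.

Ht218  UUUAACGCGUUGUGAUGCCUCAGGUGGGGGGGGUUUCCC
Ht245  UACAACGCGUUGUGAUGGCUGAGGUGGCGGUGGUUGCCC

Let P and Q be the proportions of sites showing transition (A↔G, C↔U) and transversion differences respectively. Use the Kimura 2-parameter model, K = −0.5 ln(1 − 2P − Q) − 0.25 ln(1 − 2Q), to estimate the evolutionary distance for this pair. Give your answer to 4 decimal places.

0.2067

The sequences differ at positions 2 (U/A, transversion), 3 (U/C, transition), 18 (C/G, transversion), 21 (C/G, transversion), 28 (G/C, transversion), 31 (G/U, transversion), 36 (U/G, transversion).
Of the 7 differences, 1 transition and 6 transversions over 39 sites: P = 1/39 = 0.025641, Q = 6/39 = 0.153846.
d = −0.5·ln(0.794872) − 0.25·ln(0.692308) = −0.5·(-0.229574) − 0.25·(-0.367724) = 0.2067.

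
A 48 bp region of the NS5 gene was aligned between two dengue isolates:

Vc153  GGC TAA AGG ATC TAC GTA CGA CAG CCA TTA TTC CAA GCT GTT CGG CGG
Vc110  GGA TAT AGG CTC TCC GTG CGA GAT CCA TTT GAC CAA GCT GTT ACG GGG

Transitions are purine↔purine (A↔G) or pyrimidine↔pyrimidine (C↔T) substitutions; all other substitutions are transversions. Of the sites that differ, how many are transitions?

1

The sequences differ at positions 3 (C/A, transversion), 6 (A/T, transversion), 10 (A/C, transversion), 14 (A/C, transversion), 18 (A/G, transition), 22 (C/G, transversion), 24 (G/T, transversion), 30 (A/T, transversion), 31 (T/G, transversion), 32 (T/A, transversion), 43 (C/A, transversion), 44 (G/C, transversion), 46 (C/G, transversion).
Of the 13 differences, 1 transition and 12 transversions, so the answer is 1.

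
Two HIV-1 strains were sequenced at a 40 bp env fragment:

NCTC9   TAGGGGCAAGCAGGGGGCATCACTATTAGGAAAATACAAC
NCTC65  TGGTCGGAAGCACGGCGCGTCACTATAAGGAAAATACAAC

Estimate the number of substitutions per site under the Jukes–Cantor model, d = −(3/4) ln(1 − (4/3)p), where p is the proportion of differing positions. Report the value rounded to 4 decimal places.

Mismatches occur at site 2 (A→G), site 4 (G→T), site 5 (G→C), site 7 (C→G), site 13 (G→C), site 16 (G→C), site 19 (A→G), site 27 (T→A).
p = 8/40 = 0.200000.
d = −0.75 · ln(1 − (4/3)·0.200000) = −0.75 · ln(0.733333) = −0.75 · (-0.310155) = 0.2326.

0.2326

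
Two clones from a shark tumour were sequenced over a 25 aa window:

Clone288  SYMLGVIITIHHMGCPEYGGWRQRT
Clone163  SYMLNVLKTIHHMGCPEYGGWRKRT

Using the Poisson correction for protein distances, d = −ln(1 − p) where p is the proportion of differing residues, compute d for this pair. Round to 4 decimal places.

0.1744

Mismatches occur at site 5 (G→N), site 7 (I→L), site 8 (I→K), site 23 (Q→K).
p = 4/25 = 0.160000.
d = −ln(1 − 0.160000) = −ln(0.840000) = 0.1744.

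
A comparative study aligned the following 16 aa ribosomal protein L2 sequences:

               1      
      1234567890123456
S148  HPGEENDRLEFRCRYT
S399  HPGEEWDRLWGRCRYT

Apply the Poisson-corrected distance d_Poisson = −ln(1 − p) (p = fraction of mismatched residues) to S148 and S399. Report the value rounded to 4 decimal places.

Mismatches occur at site 6 (N/W), site 10 (E/W), site 11 (F/G).
p = 3/16 = 0.187500.
d = −ln(1 − 0.187500) = −ln(0.812500) = 0.2076.

0.2076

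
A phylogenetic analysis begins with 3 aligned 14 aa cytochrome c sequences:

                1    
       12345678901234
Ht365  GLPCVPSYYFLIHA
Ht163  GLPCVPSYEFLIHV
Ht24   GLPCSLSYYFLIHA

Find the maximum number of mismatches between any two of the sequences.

Pairwise Hamming distances:
  Ht365 vs Ht163: 2
  Ht365 vs Ht24: 2
  Ht163 vs Ht24: 4
The largest is 4, between Ht163 and Ht24.

4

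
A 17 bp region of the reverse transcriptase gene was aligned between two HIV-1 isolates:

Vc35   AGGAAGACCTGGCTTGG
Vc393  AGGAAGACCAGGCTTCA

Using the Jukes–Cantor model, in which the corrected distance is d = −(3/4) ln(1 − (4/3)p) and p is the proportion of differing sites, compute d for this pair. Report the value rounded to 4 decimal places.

0.2012

Mismatches occur at site 10 (T↔A), site 16 (G↔C), site 17 (G↔A).
p = 3/17 = 0.176471.
d = −0.75 · ln(1 − (4/3)·0.176471) = −0.75 · ln(0.764705) = −0.75 · (-0.268265) = 0.2012.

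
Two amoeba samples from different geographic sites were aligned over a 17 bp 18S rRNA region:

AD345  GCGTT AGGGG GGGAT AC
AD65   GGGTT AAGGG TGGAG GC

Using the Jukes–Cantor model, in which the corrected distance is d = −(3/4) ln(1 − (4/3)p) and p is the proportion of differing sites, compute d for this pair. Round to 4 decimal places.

Mismatches occur at site 2 (C→G), site 7 (G→A), site 11 (G→T), site 15 (T→G), site 16 (A→G).
p = 5/17 = 0.294118.
d = −0.75 · ln(1 − (4/3)·0.294118) = −0.75 · ln(0.607843) = −0.75 · (-0.497839) = 0.3734.

0.3734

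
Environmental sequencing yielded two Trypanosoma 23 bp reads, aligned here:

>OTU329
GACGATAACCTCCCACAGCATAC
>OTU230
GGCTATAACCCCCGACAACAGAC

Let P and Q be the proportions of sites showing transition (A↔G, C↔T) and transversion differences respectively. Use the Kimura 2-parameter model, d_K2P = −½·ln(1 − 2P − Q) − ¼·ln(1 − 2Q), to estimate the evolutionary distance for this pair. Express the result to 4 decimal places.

0.3238

The sequences differ at positions 2 (A/G, transition), 4 (G/T, transversion), 11 (T/C, transition), 14 (C/G, transversion), 18 (G/A, transition), 21 (T/G, transversion).
Of the 6 differences, 3 transitions and 3 transversions over 23 sites: P = 3/23 = 0.130435, Q = 3/23 = 0.130435.
d = −0.5·ln(0.608695) − 0.25·ln(0.739130) = −0.5·(-0.496438) − 0.25·(-0.302281) = 0.3238.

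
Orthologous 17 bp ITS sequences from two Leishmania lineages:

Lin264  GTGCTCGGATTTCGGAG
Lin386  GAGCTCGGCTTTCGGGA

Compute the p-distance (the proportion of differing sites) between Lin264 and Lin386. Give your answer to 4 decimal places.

The sequences differ at positions 2 (T/A), 9 (A/C), 16 (A/G), 17 (G/A).
There are 4 differences over 17 sites, so p = 4/17 = 0.2353.

0.2353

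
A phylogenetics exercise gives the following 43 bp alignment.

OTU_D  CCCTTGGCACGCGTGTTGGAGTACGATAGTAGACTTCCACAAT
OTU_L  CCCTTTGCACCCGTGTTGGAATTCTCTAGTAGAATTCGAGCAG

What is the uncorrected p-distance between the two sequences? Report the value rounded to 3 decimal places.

0.256

The sequences differ at positions 6 (G/T), 11 (G/C), 21 (G/A), 23 (A/T), 25 (G/T), 26 (A/C), 34 (C/A), 38 (C/G), 40 (C/G), 41 (A/C), 43 (T/G).
There are 11 differences over 43 sites, so p = 11/43 = 0.256.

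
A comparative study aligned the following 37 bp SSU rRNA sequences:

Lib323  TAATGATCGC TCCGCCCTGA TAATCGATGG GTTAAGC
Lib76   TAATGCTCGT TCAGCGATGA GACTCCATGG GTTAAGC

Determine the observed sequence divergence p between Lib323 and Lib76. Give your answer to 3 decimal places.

0.216

The sequences differ at positions 6 (A/C), 10 (C/T), 13 (C/A), 16 (C/G), 17 (C/A), 21 (T/G), 23 (A/C), 26 (G/C).
There are 8 differences over 37 sites, so p = 8/37 = 0.216.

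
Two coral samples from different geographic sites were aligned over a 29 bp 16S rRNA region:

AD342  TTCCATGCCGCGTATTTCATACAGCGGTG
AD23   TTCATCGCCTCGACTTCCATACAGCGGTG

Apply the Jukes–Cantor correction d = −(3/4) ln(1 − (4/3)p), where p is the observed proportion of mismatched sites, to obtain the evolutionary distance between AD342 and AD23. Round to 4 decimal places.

Differing sites — 4:C/A; 5:A/T; 6:T/C; 10:G/T; 13:T/A; 14:A/C; 17:T/C.
p = 7/29 = 0.241379.
d = −0.75 · ln(1 − (4/3)·0.241379) = −0.75 · ln(0.678161) = −0.75 · (-0.388371) = 0.2913.

0.2913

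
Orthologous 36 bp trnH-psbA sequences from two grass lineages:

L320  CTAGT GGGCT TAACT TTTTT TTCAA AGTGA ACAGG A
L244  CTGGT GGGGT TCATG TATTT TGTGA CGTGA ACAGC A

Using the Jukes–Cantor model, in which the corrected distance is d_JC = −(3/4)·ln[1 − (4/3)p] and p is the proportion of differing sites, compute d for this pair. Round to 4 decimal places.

The sequences differ at positions 3 (A/G), 9 (C/G), 12 (A/C), 14 (C/T), 15 (T/G), 17 (T/A), 22 (T/G), 23 (C/T), 24 (A/G), 26 (A/C), 35 (G/C).
p = 11/36 = 0.305556.
d = −0.75 · ln(1 − (4/3)·0.305556) = −0.75 · ln(0.592592) = −0.75 · (-0.523249) = 0.3924.

0.3924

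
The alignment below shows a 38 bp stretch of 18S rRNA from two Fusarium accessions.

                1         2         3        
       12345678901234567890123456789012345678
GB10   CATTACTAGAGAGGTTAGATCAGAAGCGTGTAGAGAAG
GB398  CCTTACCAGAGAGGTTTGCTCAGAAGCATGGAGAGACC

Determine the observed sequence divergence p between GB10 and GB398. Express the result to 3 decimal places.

0.211

Mismatches occur at site 2 (A/C), site 7 (T/C), site 17 (A/T), site 19 (A/C), site 28 (G/A), site 31 (T/G), site 37 (A/C), site 38 (G/C).
There are 8 differences over 38 sites, so p = 8/38 = 0.211.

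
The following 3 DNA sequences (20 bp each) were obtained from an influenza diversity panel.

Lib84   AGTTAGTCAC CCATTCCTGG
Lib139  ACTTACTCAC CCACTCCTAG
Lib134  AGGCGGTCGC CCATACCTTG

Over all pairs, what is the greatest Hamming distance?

Pairwise Hamming distances:
  Lib84 vs Lib139: 4
  Lib84 vs Lib134: 6
  Lib139 vs Lib134: 9
The largest is 9, between Lib139 and Lib134.

9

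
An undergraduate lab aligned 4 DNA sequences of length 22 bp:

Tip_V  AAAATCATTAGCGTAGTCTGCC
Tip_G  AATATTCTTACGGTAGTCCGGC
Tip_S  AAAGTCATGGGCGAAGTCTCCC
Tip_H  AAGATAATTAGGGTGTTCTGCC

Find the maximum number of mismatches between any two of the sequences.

Pairwise Hamming distances:
  Tip_V vs Tip_G: 7
  Tip_V vs Tip_S: 5
  Tip_V vs Tip_H: 5
  Tip_G vs Tip_S: 12
  Tip_G vs Tip_H: 8
  Tip_S vs Tip_H: 10
The largest is 12, between Tip_G and Tip_S.

12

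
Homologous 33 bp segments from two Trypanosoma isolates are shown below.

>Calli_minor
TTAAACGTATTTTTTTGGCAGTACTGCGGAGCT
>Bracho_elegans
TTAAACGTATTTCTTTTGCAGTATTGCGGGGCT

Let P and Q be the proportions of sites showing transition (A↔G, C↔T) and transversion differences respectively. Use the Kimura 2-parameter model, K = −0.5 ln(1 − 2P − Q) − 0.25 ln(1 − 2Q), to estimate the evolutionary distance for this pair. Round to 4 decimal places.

0.1348

Differing sites — 13:T/C (Ti); 17:G/T (Tv); 24:C/T (Ti); 30:A/G (Ti).
Of the 4 differences, 3 transitions and 1 transversion over 33 sites: P = 3/33 = 0.090909, Q = 1/33 = 0.030303.
d = −0.5·ln(0.787879) − 0.25·ln(0.939394) = −0.5·(-0.238411) − 0.25·(-0.062520) = 0.1348.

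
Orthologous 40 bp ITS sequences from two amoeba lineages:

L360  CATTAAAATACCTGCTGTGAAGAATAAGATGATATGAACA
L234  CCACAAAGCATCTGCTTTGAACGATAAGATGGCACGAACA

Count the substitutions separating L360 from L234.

The sequences differ at positions 2 (A/C), 3 (T/A), 4 (T/C), 8 (A/G), 9 (T/C), 11 (C/T), 17 (G/T), 22 (G/C), 23 (A/G), 32 (A/G), 33 (T/C), 35 (T/C).
That gives 12 mismatches out of 40 aligned sites, so the Hamming distance is 12.

12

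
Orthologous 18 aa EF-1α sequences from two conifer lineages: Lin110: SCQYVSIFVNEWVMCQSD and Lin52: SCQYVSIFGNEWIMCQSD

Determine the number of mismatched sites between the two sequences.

The sequences differ at positions 9 (V/G), 13 (V/I).
That gives 2 mismatches out of 18 aligned sites, so the Hamming distance is 2.

2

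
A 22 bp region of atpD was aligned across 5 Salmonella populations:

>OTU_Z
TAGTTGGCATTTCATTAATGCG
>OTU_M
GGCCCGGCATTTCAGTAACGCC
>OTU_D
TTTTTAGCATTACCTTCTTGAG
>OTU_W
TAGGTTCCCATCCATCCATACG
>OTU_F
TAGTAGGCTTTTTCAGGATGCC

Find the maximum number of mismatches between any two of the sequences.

Pairwise Hamming distances:
  OTU_Z vs OTU_M: 8
  OTU_Z vs OTU_D: 8
  OTU_Z vs OTU_W: 9
  OTU_Z vs OTU_F: 8
  OTU_M vs OTU_D: 14
  OTU_M vs OTU_W: 16
  OTU_M vs OTU_F: 12
  OTU_D vs OTU_W: 13
  OTU_D vs OTU_F: 13
  OTU_W vs OTU_F: 14
The largest is 16, between OTU_M and OTU_W.

16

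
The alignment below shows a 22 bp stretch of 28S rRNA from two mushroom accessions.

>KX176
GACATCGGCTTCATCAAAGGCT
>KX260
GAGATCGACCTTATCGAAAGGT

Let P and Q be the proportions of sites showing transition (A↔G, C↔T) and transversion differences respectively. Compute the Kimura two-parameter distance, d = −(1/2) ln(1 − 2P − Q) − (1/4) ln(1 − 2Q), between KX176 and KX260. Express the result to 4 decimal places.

0.4444

The sequences differ at positions 3 (C/G, transversion), 8 (G/A, transition), 10 (T/C, transition), 12 (C/T, transition), 16 (A/G, transition), 19 (G/A, transition), 21 (C/G, transversion).
Of the 7 differences, 5 transitions and 2 transversions over 22 sites: P = 5/22 = 0.227273, Q = 2/22 = 0.090909.
d = −0.5·ln(0.454545) − 0.25·ln(0.818182) = −0.5·(-0.788458) − 0.25·(-0.200670) = 0.4444.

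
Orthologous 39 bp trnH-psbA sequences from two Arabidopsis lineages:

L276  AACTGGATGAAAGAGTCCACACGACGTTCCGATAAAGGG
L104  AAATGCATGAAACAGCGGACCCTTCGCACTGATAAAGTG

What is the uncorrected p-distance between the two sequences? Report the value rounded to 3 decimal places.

Differing sites — 3:C/A; 6:G/C; 13:G/C; 16:T/C; 17:C/G; 18:C/G; 21:A/C; 23:G/T; 24:A/T; 27:T/C; 28:T/A; 30:C/T; 38:G/T.
There are 13 differences over 39 sites, so p = 13/39 = 0.333.

0.333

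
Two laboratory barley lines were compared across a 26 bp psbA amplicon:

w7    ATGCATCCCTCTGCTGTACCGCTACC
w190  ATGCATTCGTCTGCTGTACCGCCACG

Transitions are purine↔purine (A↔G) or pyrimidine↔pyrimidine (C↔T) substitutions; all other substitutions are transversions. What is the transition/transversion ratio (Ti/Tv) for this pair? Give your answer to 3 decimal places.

Differing sites — 7:C/T (Ti); 9:C/G (Tv); 23:T/C (Ti); 26:C/G (Tv).
Of the 4 differences, 2 transitions and 2 transversions, so Ti/Tv = 2/2 = 1.000.

1.000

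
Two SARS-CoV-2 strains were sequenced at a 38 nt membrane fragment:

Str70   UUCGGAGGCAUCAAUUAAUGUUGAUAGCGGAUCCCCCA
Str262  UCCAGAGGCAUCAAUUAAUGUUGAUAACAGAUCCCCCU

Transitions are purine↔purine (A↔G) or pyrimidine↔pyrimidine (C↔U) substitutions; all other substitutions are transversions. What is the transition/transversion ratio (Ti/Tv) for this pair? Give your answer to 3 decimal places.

4.000

Differing sites — 2:U/C (Ti); 4:G/A (Ti); 27:G/A (Ti); 29:G/A (Ti); 38:A/U (Tv).
Of the 5 differences, 4 transitions and 1 transversion, so Ti/Tv = 4/1 = 4.000.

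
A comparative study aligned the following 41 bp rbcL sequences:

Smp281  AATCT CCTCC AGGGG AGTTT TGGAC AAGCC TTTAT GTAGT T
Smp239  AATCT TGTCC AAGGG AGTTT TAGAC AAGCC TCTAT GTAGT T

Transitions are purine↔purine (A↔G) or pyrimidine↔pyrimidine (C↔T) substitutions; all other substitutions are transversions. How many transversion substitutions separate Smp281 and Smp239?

1

The sequences differ at positions 6 (C/T, transition), 7 (C/G, transversion), 12 (G/A, transition), 22 (G/A, transition), 32 (T/C, transition).
Of the 5 differences, 4 transitions and 1 transversion, so the answer is 1.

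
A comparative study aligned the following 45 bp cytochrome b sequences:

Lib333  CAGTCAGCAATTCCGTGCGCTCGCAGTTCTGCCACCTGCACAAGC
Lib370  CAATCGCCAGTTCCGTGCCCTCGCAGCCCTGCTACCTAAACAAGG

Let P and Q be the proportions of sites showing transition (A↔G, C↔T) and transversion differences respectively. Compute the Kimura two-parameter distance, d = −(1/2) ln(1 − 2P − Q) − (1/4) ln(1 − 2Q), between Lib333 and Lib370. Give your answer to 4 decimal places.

0.3043

The sequences differ at positions 3 (G/A, transition), 6 (A/G, transition), 7 (G/C, transversion), 10 (A/G, transition), 19 (G/C, transversion), 27 (T/C, transition), 28 (T/C, transition), 33 (C/T, transition), 38 (G/A, transition), 39 (C/A, transversion), 45 (C/G, transversion).
Of the 11 differences, 7 transitions and 4 transversions over 45 sites: P = 7/45 = 0.155556, Q = 4/45 = 0.088889.
d = −0.5·ln(0.599999) − 0.25·ln(0.822222) = −0.5·(-0.510827) − 0.25·(-0.195745) = 0.3043.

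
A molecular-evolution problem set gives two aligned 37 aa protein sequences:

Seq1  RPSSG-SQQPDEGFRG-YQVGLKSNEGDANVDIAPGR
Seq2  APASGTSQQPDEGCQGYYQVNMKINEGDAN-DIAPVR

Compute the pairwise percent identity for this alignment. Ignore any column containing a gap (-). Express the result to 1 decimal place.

76.5%

Excluding the 3 gap columns leaves 34 comparable sites.
Differing sites — 1:R/A; 3:S/A; 14:F/C; 15:R/Q; 21:G/N; 22:L/M; 24:S/I; 36:G/V.
26 of the 34 comparable sites match, so the percent identity is 26/34 × 100 = 76.5%.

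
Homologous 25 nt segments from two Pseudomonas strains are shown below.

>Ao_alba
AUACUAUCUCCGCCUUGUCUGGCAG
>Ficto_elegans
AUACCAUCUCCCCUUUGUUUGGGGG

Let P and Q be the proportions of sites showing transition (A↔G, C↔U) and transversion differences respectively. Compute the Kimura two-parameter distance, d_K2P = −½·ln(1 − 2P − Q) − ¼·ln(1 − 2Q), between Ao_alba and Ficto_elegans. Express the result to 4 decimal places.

Differing sites — 5:U/C (Ti); 12:G/C (Tv); 14:C/U (Ti); 19:C/U (Ti); 23:C/G (Tv); 24:A/G (Ti).
Of the 6 differences, 4 transitions and 2 transversions over 25 sites: P = 4/25 = 0.160000, Q = 2/25 = 0.080000.
d = −0.5·ln(0.600000) − 0.25·ln(0.840000) = −0.5·(-0.510826) − 0.25·(-0.174353) = 0.2990.

0.2990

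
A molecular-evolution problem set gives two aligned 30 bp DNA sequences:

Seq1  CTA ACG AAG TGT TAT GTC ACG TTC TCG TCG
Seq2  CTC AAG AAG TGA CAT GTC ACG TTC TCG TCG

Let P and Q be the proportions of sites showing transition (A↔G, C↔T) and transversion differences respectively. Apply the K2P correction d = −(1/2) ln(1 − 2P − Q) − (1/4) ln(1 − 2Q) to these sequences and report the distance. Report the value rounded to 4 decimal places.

0.1469

The sequences differ at positions 3 (A/C, transversion), 5 (C/A, transversion), 12 (T/A, transversion), 13 (T/C, transition).
Of the 4 differences, 1 transition and 3 transversions over 30 sites: P = 1/30 = 0.033333, Q = 3/30 = 0.100000.
d = −0.5·ln(0.833334) − 0.25·ln(0.800000) = −0.5·(-0.182321) − 0.25·(-0.223144) = 0.1469.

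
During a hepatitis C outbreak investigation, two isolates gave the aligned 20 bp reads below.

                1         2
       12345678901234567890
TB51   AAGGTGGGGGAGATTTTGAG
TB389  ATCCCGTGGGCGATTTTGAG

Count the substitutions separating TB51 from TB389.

Mismatches occur at site 2 (A↔T), site 3 (G↔C), site 4 (G↔C), site 5 (T↔C), site 7 (G↔T), site 11 (A↔C).
That gives 6 mismatches out of 20 aligned sites, so the Hamming distance is 6.

6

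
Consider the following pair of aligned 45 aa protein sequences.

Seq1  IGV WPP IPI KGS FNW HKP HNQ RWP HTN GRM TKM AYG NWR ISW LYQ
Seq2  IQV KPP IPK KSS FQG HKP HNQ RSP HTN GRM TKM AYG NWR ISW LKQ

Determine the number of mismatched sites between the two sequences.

The sequences differ at positions 2 (G/Q), 4 (W/K), 9 (I/K), 11 (G/S), 14 (N/Q), 15 (W/G), 23 (W/S), 44 (Y/K).
That gives 8 mismatches out of 45 aligned sites, so the Hamming distance is 8.

8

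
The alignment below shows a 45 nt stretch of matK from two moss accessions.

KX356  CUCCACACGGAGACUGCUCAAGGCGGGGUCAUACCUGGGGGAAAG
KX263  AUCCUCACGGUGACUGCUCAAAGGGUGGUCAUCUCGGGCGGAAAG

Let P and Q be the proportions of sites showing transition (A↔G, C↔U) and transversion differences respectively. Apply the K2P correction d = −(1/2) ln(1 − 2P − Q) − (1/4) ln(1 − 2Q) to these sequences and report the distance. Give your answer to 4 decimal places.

0.2649

The sequences differ at positions 1 (C/A, transversion), 5 (A/U, transversion), 11 (A/U, transversion), 22 (G/A, transition), 24 (C/G, transversion), 26 (G/U, transversion), 33 (A/C, transversion), 34 (C/U, transition), 36 (U/G, transversion), 39 (G/C, transversion).
Of the 10 differences, 2 transitions and 8 transversions over 45 sites: P = 2/45 = 0.044444, Q = 8/45 = 0.177778.
d = −0.5·ln(0.733334) − 0.25·ln(0.644444) = −0.5·(-0.310154) − 0.25·(-0.439367) = 0.2649.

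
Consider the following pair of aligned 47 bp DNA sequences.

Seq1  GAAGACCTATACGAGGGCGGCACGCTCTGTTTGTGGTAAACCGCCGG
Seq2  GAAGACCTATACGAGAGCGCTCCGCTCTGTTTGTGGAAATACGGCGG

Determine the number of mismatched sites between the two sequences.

Differing sites — 16:G/A; 20:G/C; 21:C/T; 22:A/C; 37:T/A; 40:A/T; 41:C/A; 44:C/G.
That gives 8 mismatches out of 47 aligned sites, so the Hamming distance is 8.

8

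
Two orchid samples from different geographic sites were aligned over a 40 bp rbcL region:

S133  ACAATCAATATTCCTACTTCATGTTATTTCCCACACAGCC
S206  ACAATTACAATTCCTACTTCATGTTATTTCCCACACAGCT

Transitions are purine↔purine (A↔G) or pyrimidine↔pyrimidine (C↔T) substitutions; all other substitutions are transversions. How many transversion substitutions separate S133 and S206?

2

Mismatches occur at site 6 (C/T, transition), site 8 (A/C, transversion), site 9 (T/A, transversion), site 40 (C/T, transition).
Of the 4 differences, 2 transitions and 2 transversions, so the answer is 2.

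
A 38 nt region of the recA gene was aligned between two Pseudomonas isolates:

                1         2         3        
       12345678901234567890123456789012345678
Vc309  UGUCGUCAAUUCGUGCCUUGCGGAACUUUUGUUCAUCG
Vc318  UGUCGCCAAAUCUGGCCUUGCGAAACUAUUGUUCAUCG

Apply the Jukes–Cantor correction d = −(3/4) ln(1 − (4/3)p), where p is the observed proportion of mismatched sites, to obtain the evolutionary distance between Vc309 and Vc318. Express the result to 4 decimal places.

The sequences differ at positions 6 (U/C), 10 (U/A), 13 (G/U), 14 (U/G), 23 (G/A), 28 (U/A).
p = 6/38 = 0.157895.
d = −0.75 · ln(1 − (4/3)·0.157895) = −0.75 · ln(0.789473) = −0.75 · (-0.236390) = 0.1773.

0.1773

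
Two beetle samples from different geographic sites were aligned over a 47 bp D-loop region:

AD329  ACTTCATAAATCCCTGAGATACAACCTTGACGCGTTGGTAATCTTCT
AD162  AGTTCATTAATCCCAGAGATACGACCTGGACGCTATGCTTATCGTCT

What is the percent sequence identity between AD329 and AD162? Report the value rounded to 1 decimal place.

Mismatches occur at site 2 (C/G), site 8 (A/T), site 15 (T/A), site 23 (A/G), site 28 (T/G), site 34 (G/T), site 35 (T/A), site 38 (G/C), site 40 (A/T), site 44 (T/G).
37 of the 47 sites match, so the percent identity is 37/47 × 100 = 78.7%.

78.7%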